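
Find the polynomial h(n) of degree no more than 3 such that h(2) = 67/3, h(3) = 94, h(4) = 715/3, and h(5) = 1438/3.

h(n) = 4n^3 + (1/3)n^2 - 6n + 1

Using the Lagrange interpolation formula with nodes 2, 3, 4, 5:
  L_0(n) = (n - 3)(n - 4)(n - 5) / -6
  L_1(n) = (n - 2)(n - 4)(n - 5) / 2
  L_2(n) = (n - 2)(n - 3)(n - 5) / -2
  L_3(n) = (n - 2)(n - 3)(n - 4) / 6
Then h(n) = 67/3·L_0(n) + 94·L_1(n) + 715/3·L_2(n) + 1438/3·L_3(n).
Expanding and collecting terms gives h(n) = 4n^3 + (1/3)n^2 - 6n + 1.
Check: h(4) = 715/3. ✓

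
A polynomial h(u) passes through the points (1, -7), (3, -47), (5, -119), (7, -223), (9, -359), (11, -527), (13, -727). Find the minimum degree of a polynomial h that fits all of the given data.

Forward differences of the values at u = 1, 3, 5, 7, 9, 11, 13:
  h  : -7  -47  -119  -223  -359  -527  -727
  Δ  : -40  -72  -104  -136  -168  -200
  Δ^2: -32  -32  -32  -32  -32
  Δ^3: 0  0  0  0
  Δ^4: 0  0  0
  Δ^5: 0  0
  Δ^6: 0
The second differences are constant (-32) and nonzero, while all higher differences vanish, so the minimal degree is 2.

2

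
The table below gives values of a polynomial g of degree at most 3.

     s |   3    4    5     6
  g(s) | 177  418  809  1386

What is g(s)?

Write g(s) = as^3 + bs^2 + cs + d. Substituting each data point gives a linear system:
  27a + 9b + 3c + d = 177
  64a + 16b + 4c + d = 418
  125a + 25b + 5c + d = 809
  216a + 36b + 6c + d = 1386
Solving the system yields a = 6, b = 3, c = -2, d = -6.
So g(s) = 6s³ + 3s² - 2s - 6.
Check: g(3) = 177. ✓

g(s) = 6s^3 + 3s^2 - 2s - 6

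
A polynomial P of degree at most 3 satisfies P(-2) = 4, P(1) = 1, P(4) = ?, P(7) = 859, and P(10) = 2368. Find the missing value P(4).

178

The 4 known points determine the degree-3 polynomial uniquely.
Write P(x) = ax^3 + bx^2 + cx + d. Substituting each data point gives a linear system:
  -8a + 4b - 2c + d = 4
  a + b + c + d = 1
  343a + 49b + 7c + d = 859
  1000a + 100b + 10c + d = 2368
Solving the system yields a = 2, b = 4, c = -3, d = -2.
So P(x) = 2x^3 + 4x^2 - 3x - 2.
Then P(4) = 178.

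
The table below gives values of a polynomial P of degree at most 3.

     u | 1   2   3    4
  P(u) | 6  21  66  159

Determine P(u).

P(u) = 3u^3 - 3u^2 + 3u + 3

Using the Lagrange interpolation formula with nodes 1, 2, 3, 4:
  L_0(u) = (u - 2)(u - 3)(u - 4) / -6
  L_1(u) = (u - 1)(u - 3)(u - 4) / 2
  L_2(u) = (u - 1)(u - 2)(u - 4) / -2
  L_3(u) = (u - 1)(u - 2)(u - 3) / 6
Then P(u) = 6·L_0(u) + 21·L_1(u) + 66·L_2(u) + 159·L_3(u).
Expanding and collecting terms gives P(u) = 3u^3 - 3u^2 + 3u + 3.
Check: P(4) = 159. ✓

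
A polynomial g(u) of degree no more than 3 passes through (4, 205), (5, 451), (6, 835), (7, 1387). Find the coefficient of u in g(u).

-5

Write g(u) = au^3 + bu^2 + cu + d. Substituting each data point gives a linear system:
  64a + 16b + 4c + d = 205
  125a + 25b + 5c + d = 451
  216a + 36b + 6c + d = 835
  343a + 49b + 7c + d = 1387
Solving the system yields a = 5, b = -6, c = -5, d = 1.
So g(u) = 5u^3 - 6u^2 - 5u + 1.
The coefficient of u is -5.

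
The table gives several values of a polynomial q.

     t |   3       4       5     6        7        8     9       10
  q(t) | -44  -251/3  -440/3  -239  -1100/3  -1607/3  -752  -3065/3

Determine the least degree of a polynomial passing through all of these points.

3

Forward differences of the values at t = 3, 4, 5, 6, 7, 8, 9, 10:
  q  : -44  -251/3  -440/3  -239  -1100/3  -1607/3  -752  -3065/3
  Δ  : -119/3  -63  -277/3  -383/3  -169  -649/3  -809/3
  Δ^2: -70/3  -88/3  -106/3  -124/3  -142/3  -160/3
  Δ^3: -6  -6  -6  -6  -6
  Δ^4: 0  0  0  0
  Δ^5: 0  0  0
  Δ^6: 0  0
  Δ^7: 0
The third differences are constant (-6) and nonzero, while all higher differences vanish, so the minimal degree is 3.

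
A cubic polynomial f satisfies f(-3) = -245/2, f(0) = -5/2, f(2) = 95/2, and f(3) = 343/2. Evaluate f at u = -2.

Write f(u) = au^3 + bu^2 + cu + d. Substituting each data point gives a linear system:
  -27a + 9b - 3c + d = -245/2
  d = -5/2
  8a + 4b + 2c + d = 95/2
  27a + 9b + 3c + d = 343/2
Solving the system yields a = 6, b = 3, c = -5, d = -5/2.
So f(u) = 6u^3 + 3u^2 - 5u - 5/2.
Then f(-2) = -57/2.

-57/2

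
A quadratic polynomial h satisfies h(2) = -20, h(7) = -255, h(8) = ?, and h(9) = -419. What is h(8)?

The 3 known points determine the degree-2 polynomial uniquely.
Write h(t) = at^2 + bt + c. Substituting each data point gives a linear system:
  4a + 2b + c = -20
  49a + 7b + c = -255
  81a + 9b + c = -419
Solving the system yields a = -5, b = -2, c = 4.
So h(t) = -5t² - 2t + 4.
Then h(8) = -332.

-332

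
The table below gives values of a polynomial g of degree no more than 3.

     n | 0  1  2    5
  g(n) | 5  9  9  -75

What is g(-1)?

3

Using the Lagrange interpolation formula with nodes 0, 1, 2, 5:
  L_0(n) = (n - 1)(n - 2)(n - 5) / -10
  L_1(n) = n(n - 2)(n - 5) / 4
  L_2(n) = n(n - 1)(n - 5) / -6
  L_3(n) = n(n - 1)(n - 2) / 60
Then g(n) = 5·L_0(n) + 9·L_1(n) + 9·L_2(n) - 75·L_3(n).
Expanding and collecting terms gives g(n) = -n^3 + n^2 + 4n + 5.
Evaluating at n = -1: g(-1) = 3.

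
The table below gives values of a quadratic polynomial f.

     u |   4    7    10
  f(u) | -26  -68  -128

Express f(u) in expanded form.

Write f(u) = au^2 + bu + c. Substituting each data point gives a linear system:
  16a + 4b + c = -26
  49a + 7b + c = -68
  100a + 10b + c = -128
Solving the system yields a = -1, b = -3, c = 2.
So f(u) = -u² - 3u + 2.
Check: f(7) = -68. ✓

f(u) = -u^2 - 3u + 2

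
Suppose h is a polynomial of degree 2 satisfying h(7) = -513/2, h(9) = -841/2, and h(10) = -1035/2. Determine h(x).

Write h(x) = ax^2 + bx + c. Substituting each data point gives a linear system:
  49a + 7b + c = -513/2
  81a + 9b + c = -841/2
  100a + 10b + c = -1035/2
Solving the system yields a = -5, b = -2, c = 5/2.
So h(x) = -5x² - 2x + 5/2.
Check: h(10) = -1035/2. ✓

h(x) = -5x^2 - 2x + 5/2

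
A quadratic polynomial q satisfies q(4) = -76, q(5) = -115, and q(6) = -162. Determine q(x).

q(x) = -4x^2 - 3x

Write q(x) = ax^2 + bx + c. Substituting each data point gives a linear system:
  16a + 4b + c = -76
  25a + 5b + c = -115
  36a + 6b + c = -162
Solving the system yields a = -4, b = -3, c = 0.
So q(x) = -4x² - 3x.
Check: q(5) = -115. ✓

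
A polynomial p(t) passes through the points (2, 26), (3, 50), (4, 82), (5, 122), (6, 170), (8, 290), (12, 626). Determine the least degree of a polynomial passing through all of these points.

2

Divided differences on the nodes 2, 3, 4, 5, 6, 8, 12:
  order 0: 26  50  82  122  170  290  626
  order 1: 24  32  40  48  60  84
  order 2: 4  4  4  4  4
  order 3: 0  0  0  0
  order 4: 0  0  0
  order 5: 0  0
  order 6: 0
The order-2 divided differences are all 4 (nonzero) and every higher order vanishes, so the data lies on a polynomial of degree exactly 2.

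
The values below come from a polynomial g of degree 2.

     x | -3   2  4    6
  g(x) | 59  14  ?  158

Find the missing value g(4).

The 3 known points determine the degree-2 polynomial uniquely.
Write g(x) = ax^2 + bx + c. Substituting each data point gives a linear system:
  9a - 3b + c = 59
  4a + 2b + c = 14
  36a + 6b + c = 158
Solving the system yields a = 5, b = -4, c = 2.
So g(x) = 5x² - 4x + 2.
Then g(4) = 66.

66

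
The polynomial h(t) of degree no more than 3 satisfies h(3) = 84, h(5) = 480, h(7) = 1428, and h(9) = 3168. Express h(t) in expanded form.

Using the Lagrange interpolation formula with nodes 3, 5, 7, 9:
  L_0(t) = (t - 5)(t - 7)(t - 9) / -48
  L_1(t) = (t - 3)(t - 7)(t - 9) / 16
  L_2(t) = (t - 3)(t - 5)(t - 9) / -16
  L_3(t) = (t - 3)(t - 5)(t - 7) / 48
Then h(t) = 84·L_0(t) + 480·L_1(t) + 1428·L_2(t) + 3168·L_3(t).
Expanding and collecting terms gives h(t) = 5t³ - 6t² + t.
Check: h(7) = 1428. ✓

h(t) = 5t^3 - 6t^2 + t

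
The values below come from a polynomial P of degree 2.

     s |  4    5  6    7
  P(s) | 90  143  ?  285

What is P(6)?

On equispaced nodes a degree-2 polynomial has vanishing third forward difference, so
  - P(4) + 3·P(5) - 3·P(6) + P(7) = 0.
Substituting the known values and solving for P(6):
  -3·P(6) = -624
  P(6) = 208.

208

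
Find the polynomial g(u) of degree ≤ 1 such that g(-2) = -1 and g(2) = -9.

Using the Lagrange interpolation formula with nodes -2, 2:
  L_0(u) = (u - 2) / -4
  L_1(u) = (u + 2) / 4
Then g(u) = -1·L_0(u) - 9·L_1(u).
Expanding and collecting terms gives g(u) = -2u - 5.
Check: g(2) = -9. ✓

g(u) = -2u - 5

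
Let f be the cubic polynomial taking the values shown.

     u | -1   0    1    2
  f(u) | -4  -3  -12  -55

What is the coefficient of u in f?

0

Write f(u) = au^3 + bu^2 + cu + d. Substituting each data point gives a linear system:
  -a + b - c + d = -4
  d = -3
  a + b + c + d = -12
  8a + 4b + 2c + d = -55
Solving the system yields a = -4, b = -5, c = 0, d = -3.
So f(u) = -4u^3 - 5u^2 - 3.
The coefficient of u is 0.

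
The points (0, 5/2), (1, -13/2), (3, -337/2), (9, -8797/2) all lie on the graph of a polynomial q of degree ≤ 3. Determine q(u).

Write q(u) = au^3 + bu^2 + cu + d. Substituting each data point gives a linear system:
  d = 5/2
  a + b + c + d = -13/2
  27a + 9b + 3c + d = -337/2
  729a + 81b + 9c + d = -8797/2
Solving the system yields a = -6, b = 0, c = -3, d = 5/2.
So q(u) = -6u^3 - 3u + 5/2.
Check: q(3) = -337/2. ✓

q(u) = -6u^3 - 3u + 5/2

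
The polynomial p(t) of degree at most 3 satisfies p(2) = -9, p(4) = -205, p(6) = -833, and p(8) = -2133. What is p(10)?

Write p(t) = at^3 + bt^2 + ct + d. Substituting each data point gives a linear system:
  8a + 4b + 2c + d = -9
  64a + 16b + 4c + d = -205
  216a + 36b + 6c + d = -833
  512a + 64b + 8c + d = -2133
Solving the system yields a = -5, b = 6, c = 6, d = -5.
So p(t) = -5t^3 + 6t^2 + 6t - 5.
Then p(10) = -4345.

-4345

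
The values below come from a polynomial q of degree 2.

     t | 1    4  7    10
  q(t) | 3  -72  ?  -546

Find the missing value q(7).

-255

The 3 known points determine the degree-2 polynomial uniquely.
Write q(t) = at^2 + bt + c. Substituting each data point gives a linear system:
  a + b + c = 3
  16a + 4b + c = -72
  100a + 10b + c = -546
Solving the system yields a = -6, b = 5, c = 4.
So q(t) = -6t^2 + 5t + 4.
Then q(7) = -255.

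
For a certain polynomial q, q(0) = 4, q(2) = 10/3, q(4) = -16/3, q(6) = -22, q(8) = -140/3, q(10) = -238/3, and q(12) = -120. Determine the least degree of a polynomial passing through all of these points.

Forward differences of the values at u = 0, 2, 4, 6, 8, 10, 12:
  q  : 4  10/3  -16/3  -22  -140/3  -238/3  -120
  Δ  : -2/3  -26/3  -50/3  -74/3  -98/3  -122/3
  Δ^2: -8  -8  -8  -8  -8
  Δ^3: 0  0  0  0
  Δ^4: 0  0  0
  Δ^5: 0  0
  Δ^6: 0
The second differences are constant (-8) and nonzero, while all higher differences vanish, so the minimal degree is 2.

2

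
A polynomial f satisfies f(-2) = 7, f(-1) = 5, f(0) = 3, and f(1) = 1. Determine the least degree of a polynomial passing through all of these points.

1

Forward differences of the values at n = -2, -1, 0, 1:
  f  : 7  5  3  1
  Δ  : -2  -2  -2
  Δ^2: 0  0
  Δ^3: 0
The first differences are constant (-2) and nonzero, while all higher differences vanish, so the minimal degree is 1.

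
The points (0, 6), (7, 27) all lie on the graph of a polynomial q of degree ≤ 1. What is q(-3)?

Using the Lagrange interpolation formula with nodes 0, 7:
  L_0(s) = (s - 7) / -7
  L_1(s) = s / 7
Then q(s) = 6·L_0(s) + 27·L_1(s).
Expanding and collecting terms gives q(s) = 3s + 6.
Evaluating at s = -3: q(-3) = -3.

-3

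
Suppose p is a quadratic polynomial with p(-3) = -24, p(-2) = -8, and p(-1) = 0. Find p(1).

Using the Lagrange interpolation formula with nodes -3, -2, -1:
  L_0(s) = (s + 2)(s + 1) / 2
  L_1(s) = (s + 3)(s + 1) / -1
  L_2(s) = (s + 3)(s + 2) / 2
Then p(s) = -24·L_0(s) - 8·L_1(s) + 0·L_2(s).
Expanding and collecting terms gives p(s) = -4s^2 - 4s.
Evaluating at s = 1: p(1) = -8.

-8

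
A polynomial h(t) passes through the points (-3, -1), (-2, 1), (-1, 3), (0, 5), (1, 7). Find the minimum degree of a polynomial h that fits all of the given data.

Forward differences of the values at t = -3, -2, -1, 0, 1:
  h  : -1  1  3  5  7
  Δ  : 2  2  2  2
  Δ^2: 0  0  0
  Δ^3: 0  0
  Δ^4: 0
The first differences are constant (2) and nonzero, while all higher differences vanish, so the minimal degree is 1.

1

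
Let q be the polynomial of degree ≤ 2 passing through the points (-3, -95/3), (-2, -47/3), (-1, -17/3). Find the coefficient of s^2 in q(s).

-3

Write q(s) = as^2 + bs + c. Substituting each data point gives a linear system:
  9a - 3b + c = -95/3
  4a - 2b + c = -47/3
  a - b + c = -17/3
Solving the system yields a = -3, b = 1, c = -5/3.
So q(s) = -3s^2 + s - 5/3.
The leading coefficient is -3.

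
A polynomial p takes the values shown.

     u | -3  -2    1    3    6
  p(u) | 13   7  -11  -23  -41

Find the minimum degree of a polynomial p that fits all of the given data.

Divided differences on the nodes -3, -2, 1, 3, 6:
  order 0: 13  7  -11  -23  -41
  order 1: -6  -6  -6  -6
  order 2: 0  0  0
  order 3: 0  0
  order 4: 0
The order-1 divided differences are all -6 (nonzero) and every higher order vanishes, so the data lies on a polynomial of degree exactly 1.

1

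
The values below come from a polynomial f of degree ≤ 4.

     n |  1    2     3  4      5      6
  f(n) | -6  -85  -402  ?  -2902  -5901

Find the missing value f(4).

On equispaced nodes a degree-4 polynomial has vanishing fifth forward difference, so
  - f(1) + 5·f(2) - 10·f(3) + 10·f(4) - 5·f(5) + f(6) = 0.
Substituting the known values and solving for f(4):
  10·f(4) = -12210
  f(4) = -1221.

-1221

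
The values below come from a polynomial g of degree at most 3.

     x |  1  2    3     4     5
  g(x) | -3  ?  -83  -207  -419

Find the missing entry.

The 4 known points determine the degree-3 polynomial uniquely.
Write g(x) = ax^3 + bx^2 + cx + d. Substituting each data point gives a linear system:
  a + b + c + d = -3
  27a + 9b + 3c + d = -83
  64a + 16b + 4c + d = -207
  125a + 25b + 5c + d = -419
Solving the system yields a = -4, b = 4, c = -4, d = 1.
So g(x) = -4x³ + 4x² - 4x + 1.
Then g(2) = -23.

-23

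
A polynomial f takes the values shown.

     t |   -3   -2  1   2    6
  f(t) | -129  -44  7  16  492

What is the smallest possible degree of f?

3

Divided differences on the nodes -3, -2, 1, 2, 6:
  order 0: -129  -44  7  16  492
  order 1: 85  17  9  119
  order 2: -17  -2  22
  order 3: 3  3
  order 4: 0
The order-3 divided differences are all 3 (nonzero) and every higher order vanishes, so the data lies on a polynomial of degree exactly 3.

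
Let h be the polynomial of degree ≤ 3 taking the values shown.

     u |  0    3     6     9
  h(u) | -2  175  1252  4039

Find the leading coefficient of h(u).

Write h(u) = au^3 + bu^2 + cu + d. Substituting each data point gives a linear system:
  d = -2
  27a + 9b + 3c + d = 175
  216a + 36b + 6c + d = 1252
  729a + 81b + 9c + d = 4039
Solving the system yields a = 5, b = 5, c = -1, d = -2.
So h(u) = 5u^3 + 5u^2 - u - 2.
The leading coefficient is 5.

5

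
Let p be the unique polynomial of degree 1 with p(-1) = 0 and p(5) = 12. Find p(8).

18

Write p(s) = as + b. Substituting each data point gives a linear system:
  -a + b = 0
  5a + b = 12
Solving the system yields a = 2, b = 2.
So p(s) = 2s + 2.
Then p(8) = 18.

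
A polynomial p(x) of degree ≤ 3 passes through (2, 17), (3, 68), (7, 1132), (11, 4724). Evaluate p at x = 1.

Write p(x) = ax^3 + bx^2 + cx + d. Substituting each data point gives a linear system:
  8a + 4b + 2c + d = 17
  27a + 9b + 3c + d = 68
  343a + 49b + 7c + d = 1132
  1331a + 121b + 11c + d = 4724
Solving the system yields a = 4, b = -5, c = 0, d = 5.
So p(x) = 4x³ - 5x² + 5.
Then p(1) = 4.

4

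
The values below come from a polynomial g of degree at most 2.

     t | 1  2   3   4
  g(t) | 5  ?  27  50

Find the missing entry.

The 3 known points determine the degree-2 polynomial uniquely.
Write g(t) = at^2 + bt + c. Substituting each data point gives a linear system:
  a + b + c = 5
  9a + 3b + c = 27
  16a + 4b + c = 50
Solving the system yields a = 4, b = -5, c = 6.
So g(t) = 4t² - 5t + 6.
Then g(2) = 12.

12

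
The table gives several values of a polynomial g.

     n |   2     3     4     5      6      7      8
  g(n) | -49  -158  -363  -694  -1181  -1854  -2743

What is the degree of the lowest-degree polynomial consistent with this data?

Forward differences of the values at n = 2, 3, 4, 5, 6, 7, 8:
  g  : -49  -158  -363  -694  -1181  -1854  -2743
  Δ  : -109  -205  -331  -487  -673  -889
  Δ^2: -96  -126  -156  -186  -216
  Δ^3: -30  -30  -30  -30
  Δ^4: 0  0  0
  Δ^5: 0  0
  Δ^6: 0
The third differences are constant (-30) and nonzero, while all higher differences vanish, so the minimal degree is 3.

3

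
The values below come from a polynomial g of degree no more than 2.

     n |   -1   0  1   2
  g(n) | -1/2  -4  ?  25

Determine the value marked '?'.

9/2

On equispaced nodes a degree-2 polynomial has vanishing third forward difference, so
  - g(-1) + 3·g(0) - 3·g(1) + g(2) = 0.
Substituting the known values and solving for g(1):
  -3·g(1) = -27/2
  g(1) = 9/2.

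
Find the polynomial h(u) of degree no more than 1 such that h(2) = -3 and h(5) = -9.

Write h(u) = au + b. Substituting each data point gives a linear system:
  2a + b = -3
  5a + b = -9
Solving the system yields a = -2, b = 1.
So h(u) = -2u + 1.
Check: h(2) = -3. ✓

h(u) = -2u + 1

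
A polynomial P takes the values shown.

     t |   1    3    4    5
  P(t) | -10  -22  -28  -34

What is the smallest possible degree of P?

Divided differences on the nodes 1, 3, 4, 5:
  order 0: -10  -22  -28  -34
  order 1: -6  -6  -6
  order 2: 0  0
  order 3: 0
The order-1 divided differences are all -6 (nonzero) and every higher order vanishes, so the data lies on a polynomial of degree exactly 1.

1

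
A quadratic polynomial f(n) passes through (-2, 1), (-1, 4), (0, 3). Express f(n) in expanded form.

Using the Lagrange interpolation formula with nodes -2, -1, 0:
  L_0(n) = (n + 1)n / 2
  L_1(n) = (n + 2)n / -1
  L_2(n) = (n + 2)(n + 1) / 2
Then f(n) = 1·L_0(n) + 4·L_1(n) + 3·L_2(n).
Expanding and collecting terms gives f(n) = -2n^2 - 3n + 3.
Check: f(-1) = 4. ✓

f(n) = -2n^2 - 3n + 3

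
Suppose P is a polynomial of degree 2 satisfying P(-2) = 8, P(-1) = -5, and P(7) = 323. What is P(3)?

63

Write P(u) = au^2 + bu + c. Substituting each data point gives a linear system:
  4a - 2b + c = 8
  a - b + c = -5
  49a + 7b + c = 323
Solving the system yields a = 6, b = 5, c = -6.
So P(u) = 6u^2 + 5u - 6.
Then P(3) = 63.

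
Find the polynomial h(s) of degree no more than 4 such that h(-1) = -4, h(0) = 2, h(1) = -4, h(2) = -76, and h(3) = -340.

Using the Lagrange interpolation formula with nodes -1, 0, 1, 2, 3:
  L_0(s) = s(s - 1)(s - 2)(s - 3) / 24
  L_1(s) = (s + 1)(s - 1)(s - 2)(s - 3) / -6
  L_2(s) = (s + 1)s(s - 2)(s - 3) / 4
  L_3(s) = (s + 1)s(s - 1)(s - 3) / -6
  L_4(s) = (s + 1)s(s - 1)(s - 2) / 24
Then h(s) = -4·L_0(s) + 2·L_1(s) - 4·L_2(s) - 76·L_3(s) - 340·L_4(s).
Expanding and collecting terms gives h(s) = -3s^4 - 3s^3 - 3s^2 + 3s + 2.
Check: h(0) = 2. ✓

h(s) = -3s^4 - 3s^3 - 3s^2 + 3s + 2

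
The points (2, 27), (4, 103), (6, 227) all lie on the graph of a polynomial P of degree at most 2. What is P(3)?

Forward differences of the values at x = 2, 4, 6:
  P  : 27  103  227
  Δ  : 76  124
  Δ^2: 48
The second differences are constant, confirming degree 2.
Interpolating (Newton forward form) and evaluating at x = 3 gives P(3) = 59.

59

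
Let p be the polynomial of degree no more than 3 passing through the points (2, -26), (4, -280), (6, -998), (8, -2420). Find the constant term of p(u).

Write p(u) = au^3 + bu^2 + cu + d. Substituting each data point gives a linear system:
  8a + 4b + 2c + d = -26
  64a + 16b + 4c + d = -280
  216a + 36b + 6c + d = -998
  512a + 64b + 8c + d = -2420
Solving the system yields a = -5, b = 2, c = 1, d = 4.
So p(u) = -5u³ + 2u² + u + 4.
The constant term is 4.

4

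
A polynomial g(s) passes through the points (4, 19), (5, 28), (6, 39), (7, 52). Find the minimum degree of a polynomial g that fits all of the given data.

2

Divided differences on the nodes 4, 5, 6, 7:
  order 0: 19  28  39  52
  order 1: 9  11  13
  order 2: 1  1
  order 3: 0
The order-2 divided differences are all 1 (nonzero) and every higher order vanishes, so the data lies on a polynomial of degree exactly 2.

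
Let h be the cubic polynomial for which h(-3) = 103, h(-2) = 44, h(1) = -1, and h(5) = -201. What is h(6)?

Using the Lagrange interpolation formula with nodes -3, -2, 1, 5:
  L_0(x) = (x + 2)(x - 1)(x - 5) / -32
  L_1(x) = (x + 3)(x - 1)(x - 5) / 21
  L_2(x) = (x + 3)(x + 2)(x - 5) / -48
  L_3(x) = (x + 3)(x + 2)(x - 1) / 224
Then h(x) = 103·L_0(x) + 44·L_1(x) - 1·L_2(x) - 201·L_3(x).
Expanding and collecting terms gives h(x) = -2x^3 + 3x^2 - 6x + 4.
Evaluating at x = 6: h(6) = -356.

-356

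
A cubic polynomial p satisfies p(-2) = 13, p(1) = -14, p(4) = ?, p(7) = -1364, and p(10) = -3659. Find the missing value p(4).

On equispaced nodes a degree-3 polynomial has vanishing fourth forward difference, so
  p(-2) - 4·p(1) + 6·p(4) - 4·p(7) + p(10) = 0.
Substituting the known values and solving for p(4):
  6·p(4) = -1866
  p(4) = -311.

-311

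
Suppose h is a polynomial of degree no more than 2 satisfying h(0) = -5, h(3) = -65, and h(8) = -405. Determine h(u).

Write h(u) = au^2 + bu + c. Substituting each data point gives a linear system:
  c = -5
  9a + 3b + c = -65
  64a + 8b + c = -405
Solving the system yields a = -6, b = -2, c = -5.
So h(u) = -6u^2 - 2u - 5.
Check: h(8) = -405. ✓

h(u) = -6u^2 - 2u - 5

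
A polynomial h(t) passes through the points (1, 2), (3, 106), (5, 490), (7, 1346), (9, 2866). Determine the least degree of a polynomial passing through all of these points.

Forward differences of the values at t = 1, 3, 5, 7, 9:
  h  : 2  106  490  1346  2866
  Δ  : 104  384  856  1520
  Δ^2: 280  472  664
  Δ^3: 192  192
  Δ^4: 0
The third differences are constant (192) and nonzero, while all higher differences vanish, so the minimal degree is 3.

3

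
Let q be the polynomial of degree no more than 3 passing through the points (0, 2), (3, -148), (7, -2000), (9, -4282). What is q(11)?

Write q(u) = au^3 + bu^2 + cu + d. Substituting each data point gives a linear system:
  d = 2
  27a + 9b + 3c + d = -148
  343a + 49b + 7c + d = -2000
  729a + 81b + 9c + d = -4282
Solving the system yields a = -6, b = 1, c = 1, d = 2.
So q(u) = -6u³ + u² + u + 2.
Then q(11) = -7852.

-7852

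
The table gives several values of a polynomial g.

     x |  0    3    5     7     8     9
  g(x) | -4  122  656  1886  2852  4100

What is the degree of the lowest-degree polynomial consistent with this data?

Divided differences on the nodes 0, 3, 5, 7, 8, 9:
  order 0: -4  122  656  1886  2852  4100
  order 1: 42  267  615  966  1248
  order 2: 45  87  117  141
  order 3: 6  6  6
  order 4: 0  0
  order 5: 0
The order-3 divided differences are all 6 (nonzero) and every higher order vanishes, so the data lies on a polynomial of degree exactly 3.

3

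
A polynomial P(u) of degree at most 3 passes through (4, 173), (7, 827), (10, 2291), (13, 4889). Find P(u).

P(u) = 2u^3 + 3u^2 - u + 1

Write P(u) = au^3 + bu^2 + cu + d. Substituting each data point gives a linear system:
  64a + 16b + 4c + d = 173
  343a + 49b + 7c + d = 827
  1000a + 100b + 10c + d = 2291
  2197a + 169b + 13c + d = 4889
Solving the system yields a = 2, b = 3, c = -1, d = 1.
So P(u) = 2u^3 + 3u^2 - u + 1.
Check: P(7) = 827. ✓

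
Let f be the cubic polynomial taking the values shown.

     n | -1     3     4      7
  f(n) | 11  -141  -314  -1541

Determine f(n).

f(n) = -4n^3 - 3n^2 - 4n + 6

Write f(n) = an^3 + bn^2 + cn + d. Substituting each data point gives a linear system:
  -a + b - c + d = 11
  27a + 9b + 3c + d = -141
  64a + 16b + 4c + d = -314
  343a + 49b + 7c + d = -1541
Solving the system yields a = -4, b = -3, c = -4, d = 6.
So f(n) = -4n^3 - 3n^2 - 4n + 6.
Check: f(4) = -314. ✓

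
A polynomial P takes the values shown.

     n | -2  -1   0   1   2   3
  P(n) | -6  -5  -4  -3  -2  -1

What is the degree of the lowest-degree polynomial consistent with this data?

Forward differences of the values at n = -2, -1, 0, 1, 2, 3:
  P  : -6  -5  -4  -3  -2  -1
  Δ  : 1  1  1  1  1
  Δ^2: 0  0  0  0
  Δ^3: 0  0  0
  Δ^4: 0  0
  Δ^5: 0
The first differences are constant (1) and nonzero, while all higher differences vanish, so the minimal degree is 1.

1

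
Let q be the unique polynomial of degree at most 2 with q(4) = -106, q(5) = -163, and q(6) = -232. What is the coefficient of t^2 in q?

Write q(t) = at^2 + bt + c. Substituting each data point gives a linear system:
  16a + 4b + c = -106
  25a + 5b + c = -163
  36a + 6b + c = -232
Solving the system yields a = -6, b = -3, c = 2.
So q(t) = -6t^2 - 3t + 2.
The leading coefficient is -6.

-6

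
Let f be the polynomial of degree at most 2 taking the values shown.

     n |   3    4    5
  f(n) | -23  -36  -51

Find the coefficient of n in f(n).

-6

Write f(n) = an^2 + bn + c. Substituting each data point gives a linear system:
  9a + 3b + c = -23
  16a + 4b + c = -36
  25a + 5b + c = -51
Solving the system yields a = -1, b = -6, c = 4.
So f(n) = -n^2 - 6n + 4.
The coefficient of n is -6.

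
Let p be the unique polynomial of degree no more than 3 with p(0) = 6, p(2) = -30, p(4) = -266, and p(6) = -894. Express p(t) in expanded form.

Using the Lagrange interpolation formula with nodes 0, 2, 4, 6:
  L_0(t) = (t - 2)(t - 4)(t - 6) / -48
  L_1(t) = t(t - 4)(t - 6) / 16
  L_2(t) = t(t - 2)(t - 6) / -16
  L_3(t) = t(t - 2)(t - 4) / 48
Then p(t) = 6·L_0(t) - 30·L_1(t) - 266·L_2(t) - 894·L_3(t).
Expanding and collecting terms gives p(t) = -4t^3 - t^2 + 6.
Check: p(4) = -266. ✓

p(t) = -4t^3 - t^2 + 6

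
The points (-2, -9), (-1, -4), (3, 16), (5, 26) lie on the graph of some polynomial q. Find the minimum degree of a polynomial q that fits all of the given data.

Divided differences on the nodes -2, -1, 3, 5:
  order 0: -9  -4  16  26
  order 1: 5  5  5
  order 2: 0  0
  order 3: 0
The order-1 divided differences are all 5 (nonzero) and every higher order vanishes, so the data lies on a polynomial of degree exactly 1.

1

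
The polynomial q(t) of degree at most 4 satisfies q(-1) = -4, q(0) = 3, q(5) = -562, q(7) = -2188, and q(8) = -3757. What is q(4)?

Write q(t) = at^4 + bt^3 + ct^2 + dt + e. Substituting each data point gives a linear system:
  a - b + c - d + e = -4
  e = 3
  625a + 125b + 25c + 5d + e = -562
  2401a + 343b + 49c + 7d + e = -2188
  4096a + 512b + 64c + 8d + e = -3757
Solving the system yields a = -1, b = 1, c = -3, d = 2, e = 3.
So q(t) = -t⁴ + t³ - 3t² + 2t + 3.
Then q(4) = -229.

-229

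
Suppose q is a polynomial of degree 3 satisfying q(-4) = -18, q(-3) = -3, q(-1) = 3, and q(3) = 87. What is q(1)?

Write q(x) = ax^3 + bx^2 + cx + d. Substituting each data point gives a linear system:
  -64a + 16b - 4c + d = -18
  -27a + 9b - 3c + d = -3
  -a + b - c + d = 3
  27a + 9b + 3c + d = 87
Solving the system yields a = 1, b = 4, c = 6, d = 6.
So q(x) = x^3 + 4x^2 + 6x + 6.
Then q(1) = 17.

17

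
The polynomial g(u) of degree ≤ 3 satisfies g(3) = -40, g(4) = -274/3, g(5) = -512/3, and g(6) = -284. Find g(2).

Forward differences of the values at u = 3, 4, 5, 6:
  g  : -40  -274/3  -512/3  -284
  Δ  : -154/3  -238/3  -340/3
  Δ^2: -28  -34
  Δ^3: -6
The third differences are constant, confirming degree 3.
Interpolating (Newton forward form) and evaluating at u = 2 gives g(2) = -32/3.

-32/3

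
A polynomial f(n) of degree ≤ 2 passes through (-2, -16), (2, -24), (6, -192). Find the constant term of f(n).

0

Write f(n) = an^2 + bn + c. Substituting each data point gives a linear system:
  4a - 2b + c = -16
  4a + 2b + c = -24
  36a + 6b + c = -192
Solving the system yields a = -5, b = -2, c = 0.
So f(n) = -5n² - 2n.
The constant term is 0.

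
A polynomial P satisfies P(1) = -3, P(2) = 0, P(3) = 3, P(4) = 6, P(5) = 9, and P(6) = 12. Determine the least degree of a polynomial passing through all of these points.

1

Forward differences of the values at t = 1, 2, 3, 4, 5, 6:
  P  : -3  0  3  6  9  12
  Δ  : 3  3  3  3  3
  Δ^2: 0  0  0  0
  Δ^3: 0  0  0
  Δ^4: 0  0
  Δ^5: 0
The first differences are constant (3) and nonzero, while all higher differences vanish, so the minimal degree is 1.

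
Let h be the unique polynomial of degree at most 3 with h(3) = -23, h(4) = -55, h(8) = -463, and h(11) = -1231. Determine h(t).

h(t) = -t^3 + t^2 - 2t + 1

Write h(t) = at^3 + bt^2 + ct + d. Substituting each data point gives a linear system:
  27a + 9b + 3c + d = -23
  64a + 16b + 4c + d = -55
  512a + 64b + 8c + d = -463
  1331a + 121b + 11c + d = -1231
Solving the system yields a = -1, b = 1, c = -2, d = 1.
So h(t) = -t^3 + t^2 - 2t + 1.
Check: h(11) = -1231. ✓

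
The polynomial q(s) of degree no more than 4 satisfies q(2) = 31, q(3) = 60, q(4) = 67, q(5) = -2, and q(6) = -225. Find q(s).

Write q(s) = as^4 + bs^3 + cs^2 + ds + e. Substituting each data point gives a linear system:
  16a + 8b + 4c + 2d + e = 31
  81a + 27b + 9c + 3d + e = 60
  256a + 64b + 16c + 4d + e = 67
  625a + 125b + 25c + 5d + e = -2
  1296a + 216b + 36c + 6d + e = -225
Solving the system yields a = -1, b = 5, c = -1, d = 4, e = 3.
So q(s) = -s^4 + 5s^3 - s^2 + 4s + 3.
Check: q(4) = 67. ✓

q(s) = -s^4 + 5s^3 - s^2 + 4s + 3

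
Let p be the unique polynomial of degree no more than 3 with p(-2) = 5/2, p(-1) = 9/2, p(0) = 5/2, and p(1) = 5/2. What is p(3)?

65/2

Using the Lagrange interpolation formula with nodes -2, -1, 0, 1:
  L_0(x) = (x + 1)x(x - 1) / -6
  L_1(x) = (x + 2)x(x - 1) / 2
  L_2(x) = (x + 2)(x + 1)(x - 1) / -2
  L_3(x) = (x + 2)(x + 1)x / 6
Then p(x) = 5/2·L_0(x) + 9/2·L_1(x) + 5/2·L_2(x) + 5/2·L_3(x).
Expanding and collecting terms gives p(x) = x^3 + x^2 - 2x + 5/2.
Evaluating at x = 3: p(3) = 65/2.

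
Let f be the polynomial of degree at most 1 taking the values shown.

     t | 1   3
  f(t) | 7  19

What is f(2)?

13

Write f(t) = at + b. Substituting each data point gives a linear system:
  a + b = 7
  3a + b = 19
Solving the system yields a = 6, b = 1.
So f(t) = 6t + 1.
Then f(2) = 13.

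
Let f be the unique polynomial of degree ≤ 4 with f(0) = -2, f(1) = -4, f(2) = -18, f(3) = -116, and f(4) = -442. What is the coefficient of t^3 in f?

Write f(t) = at^4 + bt^3 + ct^2 + dt + e. Substituting each data point gives a linear system:
  e = -2
  a + b + c + d + e = -4
  16a + 8b + 4c + 2d + e = -18
  81a + 27b + 9c + 3d + e = -116
  256a + 64b + 16c + 4d + e = -442
Solving the system yields a = -3, b = 6, c = -3, d = -2, e = -2.
So f(t) = -3t⁴ + 6t³ - 3t² - 2t - 2.
The coefficient of t^3 is 6.

6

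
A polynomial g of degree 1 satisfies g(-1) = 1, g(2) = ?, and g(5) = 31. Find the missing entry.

The 2 known points determine the degree-1 polynomial uniquely.
Write g(x) = ax + b. Substituting each data point gives a linear system:
  -a + b = 1
  5a + b = 31
Solving the system yields a = 5, b = 6.
So g(x) = 5x + 6.
Then g(2) = 16.

16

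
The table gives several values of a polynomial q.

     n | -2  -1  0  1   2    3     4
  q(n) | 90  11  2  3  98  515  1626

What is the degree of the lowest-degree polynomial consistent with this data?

Forward differences of the values at n = -2, -1, 0, 1, 2, 3, 4:
  q  : 90  11  2  3  98  515  1626
  Δ  : -79  -9  1  95  417  1111
  Δ^2: 70  10  94  322  694
  Δ^3: -60  84  228  372
  Δ^4: 144  144  144
  Δ^5: 0  0
  Δ^6: 0
The fourth differences are constant (144) and nonzero, while all higher differences vanish, so the minimal degree is 4.

4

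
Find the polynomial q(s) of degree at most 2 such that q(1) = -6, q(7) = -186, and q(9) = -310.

q(s) = -4s^2 + 2s - 4

Using the Lagrange interpolation formula with nodes 1, 7, 9:
  L_0(s) = (s - 7)(s - 9) / 48
  L_1(s) = (s - 1)(s - 9) / -12
  L_2(s) = (s - 1)(s - 7) / 16
Then q(s) = -6·L_0(s) - 186·L_1(s) - 310·L_2(s).
Expanding and collecting terms gives q(s) = -4s^2 + 2s - 4.
Check: q(7) = -186. ✓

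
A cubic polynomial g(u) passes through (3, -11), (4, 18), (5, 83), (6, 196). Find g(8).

Forward differences of the values at u = 3, 4, 5, 6:
  g  : -11  18  83  196
  Δ  : 29  65  113
  Δ^2: 36  48
  Δ^3: 12
The third differences are constant, confirming degree 3.
Interpolating (Newton forward form) and evaluating at u = 8 gives g(8) = 614.

614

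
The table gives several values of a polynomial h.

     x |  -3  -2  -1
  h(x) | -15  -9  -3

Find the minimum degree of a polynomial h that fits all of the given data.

Forward differences of the values at x = -3, -2, -1:
  h  : -15  -9  -3
  Δ  : 6  6
  Δ^2: 0
The first differences are constant (6) and nonzero, while all higher differences vanish, so the minimal degree is 1.

1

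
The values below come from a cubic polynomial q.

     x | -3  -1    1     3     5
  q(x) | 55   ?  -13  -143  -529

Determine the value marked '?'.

5

The 4 known points determine the degree-3 polynomial uniquely.
Write q(x) = ax^3 + bx^2 + cx + d. Substituting each data point gives a linear system:
  -27a + 9b - 3c + d = 55
  a + b + c + d = -13
  27a + 9b + 3c + d = -143
  125a + 25b + 5c + d = -529
Solving the system yields a = -3, b = -5, c = -6, d = 1.
So q(x) = -3x^3 - 5x^2 - 6x + 1.
Then q(-1) = 5.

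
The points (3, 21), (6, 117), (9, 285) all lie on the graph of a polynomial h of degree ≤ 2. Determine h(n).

Write h(n) = an^2 + bn + c. Substituting each data point gives a linear system:
  9a + 3b + c = 21
  36a + 6b + c = 117
  81a + 9b + c = 285
Solving the system yields a = 4, b = -4, c = -3.
So h(n) = 4n² - 4n - 3.
Check: h(9) = 285. ✓

h(n) = 4n^2 - 4n - 3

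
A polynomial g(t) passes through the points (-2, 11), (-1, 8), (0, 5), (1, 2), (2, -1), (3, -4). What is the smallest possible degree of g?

1

Forward differences of the values at t = -2, -1, 0, 1, 2, 3:
  g  : 11  8  5  2  -1  -4
  Δ  : -3  -3  -3  -3  -3
  Δ^2: 0  0  0  0
  Δ^3: 0  0  0
  Δ^4: 0  0
  Δ^5: 0
The first differences are constant (-3) and nonzero, while all higher differences vanish, so the minimal degree is 1.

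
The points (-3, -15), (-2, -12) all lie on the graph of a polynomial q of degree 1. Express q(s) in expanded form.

q(s) = 3s - 6

Write q(s) = as + b. Substituting each data point gives a linear system:
  -3a + b = -15
  -2a + b = -12
Solving the system yields a = 3, b = -6.
So q(s) = 3s - 6.
Check: q(-3) = -15. ✓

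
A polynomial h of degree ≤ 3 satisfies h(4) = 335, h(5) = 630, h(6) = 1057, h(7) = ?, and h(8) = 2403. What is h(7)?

The 4 known points determine the degree-3 polynomial uniquely.
Write h(u) = au^3 + bu^2 + cu + d. Substituting each data point gives a linear system:
  64a + 16b + 4c + d = 335
  125a + 25b + 5c + d = 630
  216a + 36b + 6c + d = 1057
  512a + 64b + 8c + d = 2403
Solving the system yields a = 4, b = 6, c = -3, d = -5.
So h(u) = 4u³ + 6u² - 3u - 5.
Then h(7) = 1640.

1640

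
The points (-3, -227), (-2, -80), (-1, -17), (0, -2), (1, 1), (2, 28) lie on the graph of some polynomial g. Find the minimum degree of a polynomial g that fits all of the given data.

Forward differences of the values at x = -3, -2, -1, 0, 1, 2:
  g  : -227  -80  -17  -2  1  28
  Δ  : 147  63  15  3  27
  Δ^2: -84  -48  -12  24
  Δ^3: 36  36  36
  Δ^4: 0  0
  Δ^5: 0
The third differences are constant (36) and nonzero, while all higher differences vanish, so the minimal degree is 3.

3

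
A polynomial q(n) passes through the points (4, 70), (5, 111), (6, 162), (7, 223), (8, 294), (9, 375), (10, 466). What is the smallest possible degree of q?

Forward differences of the values at n = 4, 5, 6, 7, 8, 9, 10:
  q  : 70  111  162  223  294  375  466
  Δ  : 41  51  61  71  81  91
  Δ^2: 10  10  10  10  10
  Δ^3: 0  0  0  0
  Δ^4: 0  0  0
  Δ^5: 0  0
  Δ^6: 0
The second differences are constant (10) and nonzero, while all higher differences vanish, so the minimal degree is 2.

2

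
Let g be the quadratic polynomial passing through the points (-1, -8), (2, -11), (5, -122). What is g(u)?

Write g(u) = au^2 + bu + c. Substituting each data point gives a linear system:
  a - b + c = -8
  4a + 2b + c = -11
  25a + 5b + c = -122
Solving the system yields a = -6, b = 5, c = 3.
So g(u) = -6u^2 + 5u + 3.
Check: g(-1) = -8. ✓

g(u) = -6u^2 + 5u + 3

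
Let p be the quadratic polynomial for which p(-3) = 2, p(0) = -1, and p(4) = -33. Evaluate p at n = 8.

-97

Write p(n) = an^2 + bn + c. Substituting each data point gives a linear system:
  9a - 3b + c = 2
  c = -1
  16a + 4b + c = -33
Solving the system yields a = -1, b = -4, c = -1.
So p(n) = -n^2 - 4n - 1.
Then p(8) = -97.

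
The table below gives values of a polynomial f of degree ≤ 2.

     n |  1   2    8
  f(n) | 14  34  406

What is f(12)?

894

Write f(n) = an^2 + bn + c. Substituting each data point gives a linear system:
  a + b + c = 14
  4a + 2b + c = 34
  64a + 8b + c = 406
Solving the system yields a = 6, b = 2, c = 6.
So f(n) = 6n^2 + 2n + 6.
Then f(12) = 894.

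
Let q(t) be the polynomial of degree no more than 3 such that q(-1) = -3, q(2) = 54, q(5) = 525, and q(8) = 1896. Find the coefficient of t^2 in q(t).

Write q(t) = at^3 + bt^2 + ct + d. Substituting each data point gives a linear system:
  -a + b - c + d = -3
  8a + 4b + 2c + d = 54
  125a + 25b + 5c + d = 525
  512a + 64b + 8c + d = 1896
Solving the system yields a = 3, b = 5, c = 5, d = 0.
So q(t) = 3t^3 + 5t^2 + 5t.
The coefficient of t^2 is 5.

5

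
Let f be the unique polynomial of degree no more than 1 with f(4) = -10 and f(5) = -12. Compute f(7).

Write f(x) = ax + b. Substituting each data point gives a linear system:
  4a + b = -10
  5a + b = -12
Solving the system yields a = -2, b = -2.
So f(x) = -2x - 2.
Then f(7) = -16.

-16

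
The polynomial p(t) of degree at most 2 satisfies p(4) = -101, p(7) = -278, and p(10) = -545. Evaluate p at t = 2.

-33

Write p(t) = at^2 + bt + c. Substituting each data point gives a linear system:
  16a + 4b + c = -101
  49a + 7b + c = -278
  100a + 10b + c = -545
Solving the system yields a = -5, b = -4, c = -5.
So p(t) = -5t^2 - 4t - 5.
Then p(2) = -33.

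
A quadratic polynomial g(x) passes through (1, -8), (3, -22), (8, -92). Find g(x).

g(x) = -x^2 - 3x - 4

Write g(x) = ax^2 + bx + c. Substituting each data point gives a linear system:
  a + b + c = -8
  9a + 3b + c = -22
  64a + 8b + c = -92
Solving the system yields a = -1, b = -3, c = -4.
So g(x) = -x^2 - 3x - 4.
Check: g(8) = -92. ✓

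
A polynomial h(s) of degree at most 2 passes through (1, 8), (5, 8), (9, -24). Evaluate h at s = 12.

Write h(s) = as^2 + bs + c. Substituting each data point gives a linear system:
  a + b + c = 8
  25a + 5b + c = 8
  81a + 9b + c = -24
Solving the system yields a = -1, b = 6, c = 3.
So h(s) = -s² + 6s + 3.
Then h(12) = -69.

-69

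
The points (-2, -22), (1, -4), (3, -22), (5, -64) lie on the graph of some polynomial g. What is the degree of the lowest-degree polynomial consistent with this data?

2

Divided differences on the nodes -2, 1, 3, 5:
  order 0: -22  -4  -22  -64
  order 1: 6  -9  -21
  order 2: -3  -3
  order 3: 0
The order-2 divided differences are all -3 (nonzero) and every higher order vanishes, so the data lies on a polynomial of degree exactly 2.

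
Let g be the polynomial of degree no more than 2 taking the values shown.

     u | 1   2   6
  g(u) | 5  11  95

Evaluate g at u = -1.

Write g(u) = au^2 + bu + c. Substituting each data point gives a linear system:
  a + b + c = 5
  4a + 2b + c = 11
  36a + 6b + c = 95
Solving the system yields a = 3, b = -3, c = 5.
So g(u) = 3u^2 - 3u + 5.
Then g(-1) = 11.

11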